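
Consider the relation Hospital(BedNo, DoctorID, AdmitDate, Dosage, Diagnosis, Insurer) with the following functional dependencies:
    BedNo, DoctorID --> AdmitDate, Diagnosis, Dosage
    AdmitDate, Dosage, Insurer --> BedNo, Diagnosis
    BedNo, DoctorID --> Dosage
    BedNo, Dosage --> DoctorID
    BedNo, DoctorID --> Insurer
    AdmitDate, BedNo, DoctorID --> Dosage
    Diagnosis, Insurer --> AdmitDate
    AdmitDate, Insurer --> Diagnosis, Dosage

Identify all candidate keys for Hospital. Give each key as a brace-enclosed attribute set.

Closure of {AdmitDate, Insurer} is {AdmitDate, BedNo, Diagnosis, DoctorID, Dosage, Insurer}, the whole schema; {AdmitDate, Insurer} is a candidate key.
Closure of {BedNo, DoctorID} is {AdmitDate, BedNo, Diagnosis, DoctorID, Dosage, Insurer}, the whole schema; {BedNo, DoctorID} is a candidate key.
Closure of {BedNo, Dosage} is {AdmitDate, BedNo, Diagnosis, DoctorID, Dosage, Insurer}, the whole schema; {BedNo, Dosage} is a candidate key.
Closure of {Diagnosis, Insurer} is {AdmitDate, BedNo, Diagnosis, DoctorID, Dosage, Insurer}, the whole schema; {Diagnosis, Insurer} is a candidate key.
These are minimal and exhaustive — every other superkey contains one of them.

{AdmitDate, Insurer}, {BedNo, DoctorID}, {BedNo, Dosage}, {Diagnosis, Insurer}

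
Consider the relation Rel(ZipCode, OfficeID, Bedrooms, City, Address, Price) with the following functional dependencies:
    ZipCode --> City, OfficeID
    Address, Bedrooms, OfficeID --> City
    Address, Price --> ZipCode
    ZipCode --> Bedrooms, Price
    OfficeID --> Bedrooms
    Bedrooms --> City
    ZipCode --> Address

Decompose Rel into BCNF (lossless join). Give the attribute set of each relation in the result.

Candidate keys of the original relation: {Address, Price}, {ZipCode}.
In {Address, Bedrooms, City, OfficeID, Price, ZipCode}, {Address, Bedrooms, OfficeID} is not a superkey ({Address, Bedrooms, OfficeID}⁺ restricted to this set is {Address, Bedrooms, City, OfficeID}), so split on Address, Bedrooms, OfficeID --> City into {Address, Bedrooms, City, OfficeID} and {Address, Bedrooms, OfficeID, Price, ZipCode}.
In {Address, Bedrooms, City, OfficeID}, {OfficeID} is not a superkey ({OfficeID}⁺ restricted to this set is {Bedrooms, City, OfficeID}), so split on OfficeID --> Bedrooms, City into {Bedrooms, City, OfficeID} and {Address, OfficeID}.
In {Bedrooms, City, OfficeID}, {Bedrooms} is not a superkey ({Bedrooms}⁺ restricted to this set is {Bedrooms, City}), so split on Bedrooms --> City into {Bedrooms, City} and {Bedrooms, OfficeID}.
{Bedrooms, City} is in BCNF.
{Bedrooms, OfficeID} is in BCNF.
{Address, OfficeID} is in BCNF.
In {Address, Bedrooms, OfficeID, Price, ZipCode}, {OfficeID} is not a superkey ({OfficeID}⁺ restricted to this set is {Bedrooms, OfficeID}), so split on OfficeID --> Bedrooms into {Bedrooms, OfficeID} and {Address, OfficeID, Price, ZipCode}.
{Bedrooms, OfficeID} is in BCNF.
{Address, OfficeID, Price, ZipCode} is in BCNF.

{Address, OfficeID, Price, ZipCode}; {Bedrooms, City}; {Bedrooms, OfficeID}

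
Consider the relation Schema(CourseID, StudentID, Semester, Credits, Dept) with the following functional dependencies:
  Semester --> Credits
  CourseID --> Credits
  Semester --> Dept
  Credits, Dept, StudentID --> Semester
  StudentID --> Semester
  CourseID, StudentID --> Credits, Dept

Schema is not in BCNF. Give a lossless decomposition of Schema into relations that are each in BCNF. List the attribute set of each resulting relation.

Candidate key of the original relation: {CourseID, StudentID}.
{CourseID, Credits, Dept, Semester, StudentID}: {Semester} determines {Credits, Dept, Semester} here but is not a superkey — split on Semester --> Credits, Dept, giving {Credits, Dept, Semester} and {CourseID, Semester, StudentID}.
{Credits, Dept, Semester} is in BCNF.
{CourseID, Semester, StudentID}: {StudentID} determines {Semester, StudentID} here but is not a superkey — split on StudentID --> Semester, giving {Semester, StudentID} and {CourseID, StudentID}.
{Semester, StudentID} is in BCNF.
{CourseID, StudentID} is in BCNF.

{CourseID, StudentID}; {Credits, Dept, Semester}; {Semester, StudentID}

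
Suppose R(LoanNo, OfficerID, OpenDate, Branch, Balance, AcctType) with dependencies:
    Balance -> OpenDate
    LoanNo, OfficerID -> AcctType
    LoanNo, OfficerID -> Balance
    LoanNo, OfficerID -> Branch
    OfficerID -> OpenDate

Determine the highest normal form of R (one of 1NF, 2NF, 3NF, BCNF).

1NF

Candidate key: {LoanNo, OfficerID}. Prime attributes: {LoanNo, OfficerID}.
Balance -> OpenDate breaks BCNF: {Balance}⁺ = {Balance, OpenDate}, so {Balance} is not a superkey.
Balance -> OpenDate has non-prime {OpenDate} on the right and a non-superkey on the left, so 3NF fails.
The proper key subset {OfficerID} of {LoanNo, OfficerID} determines non-prime {OpenDate}, so the relation is not even in 2NF.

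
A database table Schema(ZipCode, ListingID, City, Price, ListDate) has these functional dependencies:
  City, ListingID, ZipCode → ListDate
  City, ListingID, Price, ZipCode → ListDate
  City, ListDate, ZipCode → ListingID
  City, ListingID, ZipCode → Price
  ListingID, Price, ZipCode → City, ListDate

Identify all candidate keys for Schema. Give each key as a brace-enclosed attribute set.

{City, ListDate, ZipCode}, {City, ListingID, ZipCode}, {ListingID, Price, ZipCode}

Attributes never on any right-hand side: {ZipCode} — every candidate key must contain it.
Closure of {City, ListDate, ZipCode} is {City, ListDate, ListingID, Price, ZipCode}, the whole schema; {City, ListDate, ZipCode} is a candidate key.
Closure of {City, ListingID, ZipCode} is {City, ListDate, ListingID, Price, ZipCode}, the whole schema; {City, ListingID, ZipCode} is a candidate key.
Closure of {ListingID, Price, ZipCode} is {City, ListDate, ListingID, Price, ZipCode}, the whole schema; {ListingID, Price, ZipCode} is a candidate key.
Any other superkey properly contains one of these, so there are no further candidate keys.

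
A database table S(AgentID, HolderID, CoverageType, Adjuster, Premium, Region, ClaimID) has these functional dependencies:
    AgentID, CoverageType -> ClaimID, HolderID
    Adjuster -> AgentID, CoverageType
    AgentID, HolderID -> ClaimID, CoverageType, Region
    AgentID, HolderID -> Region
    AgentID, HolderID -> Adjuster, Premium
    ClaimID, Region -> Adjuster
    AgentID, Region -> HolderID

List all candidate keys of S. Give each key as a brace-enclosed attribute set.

{Adjuster} is a candidate key since {Adjuster}⁺ = {Adjuster, AgentID, ClaimID, CoverageType, HolderID, Premium, Region} covers every attribute.
{AgentID, CoverageType} is a candidate key since {AgentID, CoverageType}⁺ = {Adjuster, AgentID, ClaimID, CoverageType, HolderID, Premium, Region} covers every attribute.
{AgentID, HolderID} is a candidate key since {AgentID, HolderID}⁺ = {Adjuster, AgentID, ClaimID, CoverageType, HolderID, Premium, Region} covers every attribute.
{AgentID, Region} is a candidate key since {AgentID, Region}⁺ = {Adjuster, AgentID, ClaimID, CoverageType, HolderID, Premium, Region} covers every attribute.
{ClaimID, Region} is a candidate key since {ClaimID, Region}⁺ = {Adjuster, AgentID, ClaimID, CoverageType, HolderID, Premium, Region} covers every attribute.
Any other superkey properly contains one of these, so there are no further candidate keys.

{Adjuster}, {AgentID, CoverageType}, {AgentID, HolderID}, {AgentID, Region}, {ClaimID, Region}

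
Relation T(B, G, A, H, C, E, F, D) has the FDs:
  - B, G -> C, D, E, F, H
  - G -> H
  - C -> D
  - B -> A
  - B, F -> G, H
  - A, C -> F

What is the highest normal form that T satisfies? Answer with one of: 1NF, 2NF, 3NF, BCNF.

Candidate keys: {B, C}, {B, F}, {B, G}. Prime attributes: {B, C, F, G}.
G -> H breaks BCNF: {G}⁺ = {G, H}, so {G} is not a superkey.
G -> H determines the non-prime attribute {H} from a non-superkey — 3NF is violated.
The proper key subset {B} of {B, C} determines non-prime {A}, so the relation is not even in 2NF.

1NF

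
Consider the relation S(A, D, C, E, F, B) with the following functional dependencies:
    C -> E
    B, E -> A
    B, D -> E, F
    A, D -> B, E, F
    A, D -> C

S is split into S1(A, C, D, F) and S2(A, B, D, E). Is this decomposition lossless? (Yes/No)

The shared attributes are {A, D} and {A, D}⁺ = {A, B, C, D, E, F}.
Since S1 ⊆ {A, B, C, D, E, F}, the intersection is a superkey of S1; the decomposition is lossless.

Yes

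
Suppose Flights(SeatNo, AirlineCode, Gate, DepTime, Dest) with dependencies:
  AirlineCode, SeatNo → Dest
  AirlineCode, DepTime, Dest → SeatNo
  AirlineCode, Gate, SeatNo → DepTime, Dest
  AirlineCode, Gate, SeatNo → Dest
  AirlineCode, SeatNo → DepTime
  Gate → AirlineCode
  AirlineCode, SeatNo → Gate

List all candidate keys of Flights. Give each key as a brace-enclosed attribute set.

{AirlineCode, DepTime, Dest}, {AirlineCode, SeatNo}, {DepTime, Dest, Gate}, {Gate, SeatNo}

{AirlineCode, SeatNo}⁺ = {AirlineCode, DepTime, Dest, Gate, SeatNo}, which is every attribute, so {AirlineCode, SeatNo} is a candidate key.
{Gate, SeatNo}⁺ = {AirlineCode, DepTime, Dest, Gate, SeatNo}, which is every attribute, so {Gate, SeatNo} is a candidate key.
{AirlineCode, DepTime, Dest}⁺ = {AirlineCode, DepTime, Dest, Gate, SeatNo}, which is every attribute, so {AirlineCode, DepTime, Dest} is a candidate key.
{DepTime, Dest, Gate}⁺ = {AirlineCode, DepTime, Dest, Gate, SeatNo}, which is every attribute, so {DepTime, Dest, Gate} is a candidate key.
Any other superkey properly contains one of these, so there are no further candidate keys.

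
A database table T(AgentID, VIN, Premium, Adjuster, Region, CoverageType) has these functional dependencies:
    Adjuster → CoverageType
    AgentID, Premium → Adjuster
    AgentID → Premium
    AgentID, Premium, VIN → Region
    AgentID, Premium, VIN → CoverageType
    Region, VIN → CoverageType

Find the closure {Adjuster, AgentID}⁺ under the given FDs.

{Adjuster, AgentID, CoverageType, Premium}

Start with {Adjuster, AgentID}.
Adjuster → CoverageType applies; add {CoverageType} → now {Adjuster, AgentID, CoverageType}.
AgentID → Premium applies; add {Premium} → now {Adjuster, AgentID, CoverageType, Premium}.
No further FD applies.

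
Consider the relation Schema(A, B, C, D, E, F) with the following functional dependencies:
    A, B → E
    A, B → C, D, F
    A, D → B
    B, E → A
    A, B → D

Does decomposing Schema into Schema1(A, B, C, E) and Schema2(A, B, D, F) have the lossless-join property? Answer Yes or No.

Schema1 ∩ Schema2 = {A, B}; its closure under F is {A, B, C, D, E, F}.
Schema1 is contained in that closure, so Schema1 ∩ Schema2 → Schema1 holds and the join is lossless.

Yes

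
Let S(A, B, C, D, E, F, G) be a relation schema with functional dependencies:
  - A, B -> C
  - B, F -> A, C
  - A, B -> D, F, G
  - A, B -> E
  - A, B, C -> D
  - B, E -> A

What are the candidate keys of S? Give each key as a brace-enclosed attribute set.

Attributes never on any right-hand side: {B} — every candidate key must contain it.
Closure of {A, B} is {A, B, C, D, E, F, G}, the whole schema; {A, B} is a candidate key.
Closure of {B, E} is {A, B, C, D, E, F, G}, the whole schema; {B, E} is a candidate key.
Closure of {B, F} is {A, B, C, D, E, F, G}, the whole schema; {B, F} is a candidate key.
No proper subset of any of these is a key, and no other minimal superkey exists.

{A, B}, {B, E}, {B, F}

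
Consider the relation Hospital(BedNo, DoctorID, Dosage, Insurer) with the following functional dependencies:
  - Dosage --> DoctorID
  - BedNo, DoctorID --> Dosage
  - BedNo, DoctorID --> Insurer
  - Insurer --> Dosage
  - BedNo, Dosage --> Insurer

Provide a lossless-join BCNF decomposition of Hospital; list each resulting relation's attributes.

Candidate keys of the original relation: {BedNo, DoctorID}, {BedNo, Dosage}, {BedNo, Insurer}.
In {BedNo, DoctorID, Dosage, Insurer}, {Dosage} is not a superkey ({Dosage}⁺ restricted to this set is {DoctorID, Dosage}), so split on Dosage --> DoctorID into {DoctorID, Dosage} and {BedNo, Dosage, Insurer}.
{DoctorID, Dosage} is in BCNF.
In {BedNo, Dosage, Insurer}, {Insurer} is not a superkey ({Insurer}⁺ restricted to this set is {Dosage, Insurer}), so split on Insurer --> Dosage into {Dosage, Insurer} and {BedNo, Insurer}.
{Dosage, Insurer} is in BCNF.
{BedNo, Insurer} is in BCNF.

{BedNo, Insurer}; {DoctorID, Dosage}; {Dosage, Insurer}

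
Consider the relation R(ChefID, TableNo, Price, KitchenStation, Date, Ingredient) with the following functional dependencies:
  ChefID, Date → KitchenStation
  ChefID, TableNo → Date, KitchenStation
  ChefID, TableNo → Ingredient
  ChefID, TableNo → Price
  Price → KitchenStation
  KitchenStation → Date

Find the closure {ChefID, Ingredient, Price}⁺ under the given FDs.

{ChefID, Date, Ingredient, KitchenStation, Price}

Start with {ChefID, Ingredient, Price}.
Price → KitchenStation applies; add {KitchenStation} → now {ChefID, Ingredient, KitchenStation, Price}.
KitchenStation → Date applies; add {Date} → now {ChefID, Date, Ingredient, KitchenStation, Price}.
No further FD applies.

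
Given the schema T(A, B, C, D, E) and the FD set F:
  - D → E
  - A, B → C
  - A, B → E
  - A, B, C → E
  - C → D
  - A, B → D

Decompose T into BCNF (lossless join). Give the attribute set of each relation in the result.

Candidate key of the original relation: {A, B}.
{A, B, C, D, E}: {D} determines {D, E} here but is not a superkey — split on D → E, giving {D, E} and {A, B, C, D}.
{D, E} has no BCNF violation.
{A, B, C, D}: {C} determines {C, D} here but is not a superkey — split on C → D, giving {C, D} and {A, B, C}.
{C, D} has no BCNF violation.
{A, B, C} has no BCNF violation.

{A, B, C}; {C, D}; {D, E}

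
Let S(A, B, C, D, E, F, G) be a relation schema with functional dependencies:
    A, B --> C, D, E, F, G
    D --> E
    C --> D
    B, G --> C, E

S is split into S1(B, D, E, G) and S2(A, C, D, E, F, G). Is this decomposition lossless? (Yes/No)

No

The shared attributes are {D, E, G} and {D, E, G}⁺ = {D, E, G}.
S1 ⊄ {D, E, G} and S2 ⊄ {D, E, G}, so the split is lossy.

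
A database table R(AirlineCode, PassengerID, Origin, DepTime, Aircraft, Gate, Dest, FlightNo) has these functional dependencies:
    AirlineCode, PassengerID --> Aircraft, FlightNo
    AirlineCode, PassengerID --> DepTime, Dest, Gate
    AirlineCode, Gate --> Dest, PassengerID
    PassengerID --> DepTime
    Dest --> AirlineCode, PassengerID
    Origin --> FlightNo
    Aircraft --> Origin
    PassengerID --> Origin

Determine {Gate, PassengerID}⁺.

{DepTime, FlightNo, Gate, Origin, PassengerID}

Start with {Gate, PassengerID}.
PassengerID --> DepTime applies; add {DepTime} → now {DepTime, Gate, PassengerID}.
PassengerID --> Origin applies; add {Origin} → now {DepTime, Gate, Origin, PassengerID}.
Origin --> FlightNo applies; add {FlightNo} → now {DepTime, FlightNo, Gate, Origin, PassengerID}.
No further FD applies.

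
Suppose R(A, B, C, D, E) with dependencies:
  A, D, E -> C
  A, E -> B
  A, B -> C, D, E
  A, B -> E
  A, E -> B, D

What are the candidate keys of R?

{A} never appears on the right of any FD, so every key must include it.
Closure of {A, B} is {A, B, C, D, E}, the whole schema; {A, B} is a candidate key.
Closure of {A, E} is {A, B, C, D, E}, the whole schema; {A, E} is a candidate key.
These are minimal and exhaustive — every other superkey contains one of them.

{A, B}, {A, E}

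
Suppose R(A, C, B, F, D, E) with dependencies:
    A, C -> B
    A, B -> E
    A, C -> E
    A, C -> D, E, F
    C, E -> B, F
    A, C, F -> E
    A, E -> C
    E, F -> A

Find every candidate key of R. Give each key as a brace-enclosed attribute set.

{A, B}, {A, C}, {A, E}, {C, E}, {E, F}

{A, B} is a candidate key since {A, B}⁺ = {A, B, C, D, E, F} covers every attribute.
{A, C} is a candidate key since {A, C}⁺ = {A, B, C, D, E, F} covers every attribute.
{A, E} is a candidate key since {A, E}⁺ = {A, B, C, D, E, F} covers every attribute.
{C, E} is a candidate key since {C, E}⁺ = {A, B, C, D, E, F} covers every attribute.
{E, F} is a candidate key since {E, F}⁺ = {A, B, C, D, E, F} covers every attribute.
No proper subset of any of these is a key, and no other minimal superkey exists.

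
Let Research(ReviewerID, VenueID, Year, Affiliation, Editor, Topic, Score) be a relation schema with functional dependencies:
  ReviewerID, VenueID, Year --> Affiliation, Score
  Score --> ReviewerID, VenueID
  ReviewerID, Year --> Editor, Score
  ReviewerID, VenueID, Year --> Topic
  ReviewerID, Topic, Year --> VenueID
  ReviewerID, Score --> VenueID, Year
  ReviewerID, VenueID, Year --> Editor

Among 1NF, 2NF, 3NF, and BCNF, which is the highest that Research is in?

Candidate keys: {ReviewerID, Year}, {Score}. Prime attributes: {ReviewerID, Score, Year}.
Each dependency's left side is a superkey — BCNF holds.

BCNF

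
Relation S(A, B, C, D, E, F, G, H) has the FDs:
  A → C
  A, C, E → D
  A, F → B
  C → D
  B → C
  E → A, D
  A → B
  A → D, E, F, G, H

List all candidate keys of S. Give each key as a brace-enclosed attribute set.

Closure of {A} is {A, B, C, D, E, F, G, H}, the whole schema; {A} is a candidate key.
Closure of {E} is {A, B, C, D, E, F, G, H}, the whole schema; {E} is a candidate key.
No proper subset of any of these is a key, and no other minimal superkey exists.

{A}, {E}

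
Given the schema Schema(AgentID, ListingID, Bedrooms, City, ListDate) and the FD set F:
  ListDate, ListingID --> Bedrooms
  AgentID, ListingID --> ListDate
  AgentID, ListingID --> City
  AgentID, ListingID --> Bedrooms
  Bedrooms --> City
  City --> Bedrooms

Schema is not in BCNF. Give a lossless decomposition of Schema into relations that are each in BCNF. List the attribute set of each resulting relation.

Candidate key of the original relation: {AgentID, ListingID}.
{AgentID, Bedrooms, City, ListDate, ListingID}: {ListDate, ListingID} determines {Bedrooms, City, ListDate, ListingID} here but is not a superkey — split on ListDate, ListingID --> Bedrooms, City, giving {Bedrooms, City, ListDate, ListingID} and {AgentID, ListDate, ListingID}.
{Bedrooms, City, ListDate, ListingID}: {Bedrooms} determines {Bedrooms, City} here but is not a superkey — split on Bedrooms --> City, giving {Bedrooms, City} and {Bedrooms, ListDate, ListingID}.
{Bedrooms, City} has no BCNF violation.
{Bedrooms, ListDate, ListingID} has no BCNF violation.
{AgentID, ListDate, ListingID} has no BCNF violation.

{AgentID, ListDate, ListingID}; {Bedrooms, City}; {Bedrooms, ListDate, ListingID}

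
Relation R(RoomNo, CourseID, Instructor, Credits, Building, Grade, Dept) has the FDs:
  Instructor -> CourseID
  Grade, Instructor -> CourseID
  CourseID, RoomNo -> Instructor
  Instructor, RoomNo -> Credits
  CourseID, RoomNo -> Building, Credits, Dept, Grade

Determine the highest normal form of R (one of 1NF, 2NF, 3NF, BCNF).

Candidate keys: {CourseID, RoomNo}, {Instructor, RoomNo}. Prime attributes: {CourseID, Instructor, RoomNo}.
Instructor -> CourseID: {Instructor}⁺ = {CourseID, Instructor}, which is not all of the attributes, so the left side is not a superkey — BCNF is violated.
But every attribute on its right side ({CourseID}) is prime, and the same holds for every other non-superkey FD, so 3NF still holds.

3NF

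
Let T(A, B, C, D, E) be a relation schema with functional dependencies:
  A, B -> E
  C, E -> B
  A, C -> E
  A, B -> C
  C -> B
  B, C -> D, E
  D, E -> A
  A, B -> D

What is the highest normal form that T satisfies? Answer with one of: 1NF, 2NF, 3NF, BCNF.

Candidate keys: {A, B}, {B, D, E}, {C}. Prime attributes: {A, B, C, D, E}.
D, E -> A: {D, E}⁺ = {A, D, E}, which is not all of the attributes, so the left side is not a superkey — BCNF is violated.
Its right-hand attributes {A} are all prime, as are those of every other non-superkey FD — the relation is in 3NF.

3NF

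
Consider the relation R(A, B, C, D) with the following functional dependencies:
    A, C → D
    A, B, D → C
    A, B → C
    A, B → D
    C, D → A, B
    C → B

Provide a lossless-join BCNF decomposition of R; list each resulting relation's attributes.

{A, C, D}; {B, C}

Candidate keys of the original relation: {A, B}, {A, C}, {C, D}.
Within {A, B, C, D}: {C}⁺ ∩ {A, B, C, D} = {B, C}, not the whole set, so C → B violates BCNF; decompose into {B, C} and {A, C, D}.
{B, C} has no BCNF violation.
{A, C, D} has no BCNF violation.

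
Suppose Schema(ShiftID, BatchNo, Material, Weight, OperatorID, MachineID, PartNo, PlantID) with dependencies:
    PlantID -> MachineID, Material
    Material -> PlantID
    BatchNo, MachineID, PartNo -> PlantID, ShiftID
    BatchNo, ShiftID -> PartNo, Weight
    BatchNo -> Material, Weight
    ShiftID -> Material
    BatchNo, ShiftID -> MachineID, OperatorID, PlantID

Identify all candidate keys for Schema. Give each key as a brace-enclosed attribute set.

Attributes never on any right-hand side: {BatchNo} — every candidate key must contain it.
{BatchNo, PartNo}⁺ = {BatchNo, MachineID, Material, OperatorID, PartNo, PlantID, ShiftID, Weight} — all of the relation — so {BatchNo, PartNo} is a candidate key.
{BatchNo, ShiftID}⁺ = {BatchNo, MachineID, Material, OperatorID, PartNo, PlantID, ShiftID, Weight} — all of the relation — so {BatchNo, ShiftID} is a candidate key.
Any other superkey properly contains one of these, so there are no further candidate keys.

{BatchNo, PartNo}, {BatchNo, ShiftID}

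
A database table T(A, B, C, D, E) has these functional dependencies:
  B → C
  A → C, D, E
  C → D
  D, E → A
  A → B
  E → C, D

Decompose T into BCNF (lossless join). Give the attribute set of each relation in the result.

Candidate keys of the original relation: {A}, {E}.
{A, B, C, D, E}: {B} determines {B, C, D} here but is not a superkey — split on B → C, D, giving {B, C, D} and {A, B, E}.
{B, C, D}: {C} determines {C, D} here but is not a superkey — split on C → D, giving {C, D} and {B, C}.
{C, D} has no BCNF violation.
{B, C} has no BCNF violation.
{A, B, E} has no BCNF violation.

{A, B, E}; {B, C}; {C, D}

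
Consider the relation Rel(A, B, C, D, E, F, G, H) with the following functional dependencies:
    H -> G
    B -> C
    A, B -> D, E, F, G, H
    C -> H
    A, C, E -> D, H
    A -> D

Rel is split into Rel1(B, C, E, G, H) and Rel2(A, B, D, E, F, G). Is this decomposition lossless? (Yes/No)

Common attributes: {B, E, G}; their closure is {B, C, E, G, H}.
This includes all of Rel1, so the common attributes are a superkey of Rel1 — the join is lossless.

Yes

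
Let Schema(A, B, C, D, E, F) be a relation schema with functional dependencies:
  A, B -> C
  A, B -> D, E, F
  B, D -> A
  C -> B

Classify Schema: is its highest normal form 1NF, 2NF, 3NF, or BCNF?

Candidate keys: {A, B}, {A, C}, {B, D}, {C, D}. Prime attributes: {A, B, C, D}.
C -> B: {C}⁺ = {B, C}, which is not all of the attributes, so the left side is not a superkey — BCNF is violated.
But every attribute on its right side ({B}) is prime, and the same holds for every other non-superkey FD, so 3NF still holds.

3NF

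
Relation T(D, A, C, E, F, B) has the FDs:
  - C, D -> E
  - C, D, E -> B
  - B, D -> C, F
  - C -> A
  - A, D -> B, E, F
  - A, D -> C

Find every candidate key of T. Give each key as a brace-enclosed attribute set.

{A, D}, {B, D}, {C, D}

Attributes never on any right-hand side: {D} — every candidate key must contain it.
Closure of {A, D} is {A, B, C, D, E, F}, the whole schema; {A, D} is a candidate key.
Closure of {B, D} is {A, B, C, D, E, F}, the whole schema; {B, D} is a candidate key.
Closure of {C, D} is {A, B, C, D, E, F}, the whole schema; {C, D} is a candidate key.
No proper subset of any of these is a key, and no other minimal superkey exists.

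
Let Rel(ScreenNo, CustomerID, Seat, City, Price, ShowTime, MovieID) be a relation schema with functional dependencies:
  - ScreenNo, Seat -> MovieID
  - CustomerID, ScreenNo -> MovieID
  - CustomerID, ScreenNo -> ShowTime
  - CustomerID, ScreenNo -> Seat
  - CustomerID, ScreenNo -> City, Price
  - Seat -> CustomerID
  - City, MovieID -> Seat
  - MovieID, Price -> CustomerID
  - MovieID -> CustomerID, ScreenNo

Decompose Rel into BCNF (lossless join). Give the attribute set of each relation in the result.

Candidate keys of the original relation: {CustomerID, ScreenNo}, {MovieID}, {ScreenNo, Seat}.
Within {City, CustomerID, MovieID, Price, ScreenNo, Seat, ShowTime}: {Seat}⁺ ∩ {City, CustomerID, MovieID, Price, ScreenNo, Seat, ShowTime} = {CustomerID, Seat}, not the whole set, so Seat -> CustomerID violates BCNF; decompose into {CustomerID, Seat} and {City, MovieID, Price, ScreenNo, Seat, ShowTime}.
{CustomerID, Seat} has no BCNF violation.
{City, MovieID, Price, ScreenNo, Seat, ShowTime} has no BCNF violation.

{City, MovieID, Price, ScreenNo, Seat, ShowTime}; {CustomerID, Seat}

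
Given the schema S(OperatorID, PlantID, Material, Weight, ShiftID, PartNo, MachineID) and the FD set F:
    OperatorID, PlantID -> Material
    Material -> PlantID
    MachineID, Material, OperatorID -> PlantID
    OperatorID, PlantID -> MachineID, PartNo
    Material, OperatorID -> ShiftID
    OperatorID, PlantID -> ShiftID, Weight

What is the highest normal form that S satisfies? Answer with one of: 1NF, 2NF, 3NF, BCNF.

3NF

Candidate keys: {Material, OperatorID}, {OperatorID, PlantID}. Prime attributes: {Material, OperatorID, PlantID}.
Material -> PlantID: {Material}⁺ = {Material, PlantID}, which is not all of the attributes, so the left side is not a superkey — BCNF is violated.
Since {PlantID} ⊆ prime attributes and every other non-superkey FD also has a prime right side, the schema is in 3NF.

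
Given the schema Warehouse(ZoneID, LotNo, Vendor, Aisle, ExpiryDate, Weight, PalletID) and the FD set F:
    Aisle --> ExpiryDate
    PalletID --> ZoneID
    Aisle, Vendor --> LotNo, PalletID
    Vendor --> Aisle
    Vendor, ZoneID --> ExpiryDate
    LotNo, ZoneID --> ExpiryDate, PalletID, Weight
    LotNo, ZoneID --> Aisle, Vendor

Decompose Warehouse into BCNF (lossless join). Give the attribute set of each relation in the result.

{Aisle, ExpiryDate}; {Aisle, LotNo, PalletID, Vendor, Weight}; {PalletID, ZoneID}

Candidate keys of the original relation: {LotNo, PalletID}, {LotNo, ZoneID}, {Vendor}.
Within {Aisle, ExpiryDate, LotNo, PalletID, Vendor, Weight, ZoneID}: {Aisle}⁺ ∩ {Aisle, ExpiryDate, LotNo, PalletID, Vendor, Weight, ZoneID} = {Aisle, ExpiryDate}, not the whole set, so Aisle --> ExpiryDate violates BCNF; decompose into {Aisle, ExpiryDate} and {Aisle, LotNo, PalletID, Vendor, Weight, ZoneID}.
{Aisle, ExpiryDate} is in BCNF.
Within {Aisle, LotNo, PalletID, Vendor, Weight, ZoneID}: {PalletID}⁺ ∩ {Aisle, LotNo, PalletID, Vendor, Weight, ZoneID} = {PalletID, ZoneID}, not the whole set, so PalletID --> ZoneID violates BCNF; decompose into {PalletID, ZoneID} and {Aisle, LotNo, PalletID, Vendor, Weight}.
{PalletID, ZoneID} is in BCNF.
{Aisle, LotNo, PalletID, Vendor, Weight} is in BCNF.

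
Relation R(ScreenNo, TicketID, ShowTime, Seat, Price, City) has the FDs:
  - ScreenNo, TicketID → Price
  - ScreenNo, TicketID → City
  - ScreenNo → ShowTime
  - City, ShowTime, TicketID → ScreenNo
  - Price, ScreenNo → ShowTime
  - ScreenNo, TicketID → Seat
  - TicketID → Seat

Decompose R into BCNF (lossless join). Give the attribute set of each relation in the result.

Candidate keys of the original relation: {City, ShowTime, TicketID}, {ScreenNo, TicketID}.
{City, Price, ScreenNo, Seat, ShowTime, TicketID}: {ScreenNo} determines {ScreenNo, ShowTime} here but is not a superkey — split on ScreenNo → ShowTime, giving {ScreenNo, ShowTime} and {City, Price, ScreenNo, Seat, TicketID}.
{ScreenNo, ShowTime} has no BCNF violation.
{City, Price, ScreenNo, Seat, TicketID}: {TicketID} determines {Seat, TicketID} here but is not a superkey — split on TicketID → Seat, giving {Seat, TicketID} and {City, Price, ScreenNo, TicketID}.
{Seat, TicketID} has no BCNF violation.
{City, Price, ScreenNo, TicketID} has no BCNF violation.

{City, Price, ScreenNo, TicketID}; {ScreenNo, ShowTime}; {Seat, TicketID}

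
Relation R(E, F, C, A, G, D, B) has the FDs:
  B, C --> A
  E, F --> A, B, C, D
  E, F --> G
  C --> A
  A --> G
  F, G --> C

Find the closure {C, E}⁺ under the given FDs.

{A, C, E, G}

Start with {C, E}.
C --> A applies; add {A} → now {A, C, E}.
A --> G applies; add {G} → now {A, C, E, G}.
No further FD applies.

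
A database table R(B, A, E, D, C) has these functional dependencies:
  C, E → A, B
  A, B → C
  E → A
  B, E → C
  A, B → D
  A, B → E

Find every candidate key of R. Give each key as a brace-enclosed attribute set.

{A, B} is a candidate key since {A, B}⁺ = {A, B, C, D, E} covers every attribute.
{B, E} is a candidate key since {B, E}⁺ = {A, B, C, D, E} covers every attribute.
{C, E} is a candidate key since {C, E}⁺ = {A, B, C, D, E} covers every attribute.
These are minimal and exhaustive — every other superkey contains one of them.

{A, B}, {B, E}, {C, E}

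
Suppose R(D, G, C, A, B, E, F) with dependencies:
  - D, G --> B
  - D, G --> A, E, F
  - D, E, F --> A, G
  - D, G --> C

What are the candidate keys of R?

Attributes never on any right-hand side: {D} — every candidate key must contain it.
{D, G} is a candidate key since {D, G}⁺ = {A, B, C, D, E, F, G} covers every attribute.
{D, E, F} is a candidate key since {D, E, F}⁺ = {A, B, C, D, E, F, G} covers every attribute.
No proper subset of any of these is a key, and no other minimal superkey exists.

{D, E, F}, {D, G}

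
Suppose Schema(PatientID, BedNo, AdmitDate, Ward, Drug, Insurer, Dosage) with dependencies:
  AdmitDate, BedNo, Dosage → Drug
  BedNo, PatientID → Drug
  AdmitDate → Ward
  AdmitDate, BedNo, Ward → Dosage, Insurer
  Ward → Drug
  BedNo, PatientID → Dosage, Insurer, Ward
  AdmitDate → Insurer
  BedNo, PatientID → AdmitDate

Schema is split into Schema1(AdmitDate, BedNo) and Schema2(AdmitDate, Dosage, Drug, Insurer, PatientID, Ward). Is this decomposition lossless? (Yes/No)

No

Common attributes: {AdmitDate}; their closure is {AdmitDate, Drug, Insurer, Ward}.
The closure covers neither Schema1 nor Schema2 entirely; the join is not lossless.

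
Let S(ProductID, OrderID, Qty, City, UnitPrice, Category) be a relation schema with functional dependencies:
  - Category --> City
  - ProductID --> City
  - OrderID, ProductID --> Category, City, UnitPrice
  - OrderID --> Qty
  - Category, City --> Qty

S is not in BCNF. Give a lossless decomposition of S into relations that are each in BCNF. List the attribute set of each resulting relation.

Candidate key of the original relation: {OrderID, ProductID}.
Within {Category, City, OrderID, ProductID, Qty, UnitPrice}: {Category}⁺ ∩ {Category, City, OrderID, ProductID, Qty, UnitPrice} = {Category, City, Qty}, not the whole set, so Category --> City, Qty violates BCNF; decompose into {Category, City, Qty} and {Category, OrderID, ProductID, UnitPrice}.
{Category, City, Qty}: every determinant is a superkey — BCNF.
{Category, OrderID, ProductID, UnitPrice}: every determinant is a superkey — BCNF.

{Category, City, Qty}; {Category, OrderID, ProductID, UnitPrice}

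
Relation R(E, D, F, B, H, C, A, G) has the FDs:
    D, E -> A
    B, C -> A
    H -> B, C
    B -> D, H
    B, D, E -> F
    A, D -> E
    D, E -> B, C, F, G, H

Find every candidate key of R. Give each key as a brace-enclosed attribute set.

{A, D}, {B}, {D, E}, {H}

{B}⁺ = {A, B, C, D, E, F, G, H}, which is every attribute, so {B} is a candidate key.
{H}⁺ = {A, B, C, D, E, F, G, H}, which is every attribute, so {H} is a candidate key.
{A, D}⁺ = {A, B, C, D, E, F, G, H}, which is every attribute, so {A, D} is a candidate key.
{D, E}⁺ = {A, B, C, D, E, F, G, H}, which is every attribute, so {D, E} is a candidate key.
Any other superkey properly contains one of these, so there are no further candidate keys.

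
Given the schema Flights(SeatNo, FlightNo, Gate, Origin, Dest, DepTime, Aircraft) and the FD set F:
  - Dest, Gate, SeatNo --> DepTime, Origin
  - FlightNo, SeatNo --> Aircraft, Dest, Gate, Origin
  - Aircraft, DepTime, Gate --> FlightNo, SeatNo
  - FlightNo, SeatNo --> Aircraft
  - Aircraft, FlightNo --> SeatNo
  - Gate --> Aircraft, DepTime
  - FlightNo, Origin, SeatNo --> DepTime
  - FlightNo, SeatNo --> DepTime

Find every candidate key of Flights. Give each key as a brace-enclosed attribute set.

Closure of {Gate} is {Aircraft, DepTime, Dest, FlightNo, Gate, Origin, SeatNo}, the whole schema; {Gate} is a candidate key.
Closure of {Aircraft, FlightNo} is {Aircraft, DepTime, Dest, FlightNo, Gate, Origin, SeatNo}, the whole schema; {Aircraft, FlightNo} is a candidate key.
Closure of {FlightNo, SeatNo} is {Aircraft, DepTime, Dest, FlightNo, Gate, Origin, SeatNo}, the whole schema; {FlightNo, SeatNo} is a candidate key.
Any other superkey properly contains one of these, so there are no further candidate keys.

{Aircraft, FlightNo}, {FlightNo, SeatNo}, {Gate}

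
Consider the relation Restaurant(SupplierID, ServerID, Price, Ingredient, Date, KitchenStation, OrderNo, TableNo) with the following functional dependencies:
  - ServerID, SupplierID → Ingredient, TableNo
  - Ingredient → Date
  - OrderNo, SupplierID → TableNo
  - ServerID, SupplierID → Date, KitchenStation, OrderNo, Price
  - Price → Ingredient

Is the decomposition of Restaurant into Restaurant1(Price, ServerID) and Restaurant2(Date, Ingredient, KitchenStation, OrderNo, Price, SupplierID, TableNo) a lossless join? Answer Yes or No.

No

Common attributes: {Price}; their closure is {Date, Ingredient, Price}.
The closure covers neither Restaurant1 nor Restaurant2 entirely; the join is not lossless.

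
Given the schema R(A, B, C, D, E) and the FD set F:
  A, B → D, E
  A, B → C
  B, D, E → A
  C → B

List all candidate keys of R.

{A, B}, {A, C}, {B, D, E}, {C, D, E}

{A, B}⁺ = {A, B, C, D, E} — all of the relation — so {A, B} is a candidate key.
{A, C}⁺ = {A, B, C, D, E} — all of the relation — so {A, C} is a candidate key.
{B, D, E}⁺ = {A, B, C, D, E} — all of the relation — so {B, D, E} is a candidate key.
{C, D, E}⁺ = {A, B, C, D, E} — all of the relation — so {C, D, E} is a candidate key.
No proper subset of any of these is a key, and no other minimal superkey exists.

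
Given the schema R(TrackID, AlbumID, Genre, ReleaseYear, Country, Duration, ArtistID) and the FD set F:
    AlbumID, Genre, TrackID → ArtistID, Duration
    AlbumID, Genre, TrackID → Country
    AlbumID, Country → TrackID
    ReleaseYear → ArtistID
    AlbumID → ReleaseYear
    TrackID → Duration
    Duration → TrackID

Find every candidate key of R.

{AlbumID, Country, Genre}, {AlbumID, Duration, Genre}, {AlbumID, Genre, TrackID}

{AlbumID, Genre} never appear on the right of any FD, so every key must include all of them.
{AlbumID, Country, Genre} is a candidate key since {AlbumID, Country, Genre}⁺ = {AlbumID, ArtistID, Country, Duration, Genre, ReleaseYear, TrackID} covers every attribute.
{AlbumID, Duration, Genre} is a candidate key since {AlbumID, Duration, Genre}⁺ = {AlbumID, ArtistID, Country, Duration, Genre, ReleaseYear, TrackID} covers every attribute.
{AlbumID, Genre, TrackID} is a candidate key since {AlbumID, Genre, TrackID}⁺ = {AlbumID, ArtistID, Country, Duration, Genre, ReleaseYear, TrackID} covers every attribute.
Any other superkey properly contains one of these, so there are no further candidate keys.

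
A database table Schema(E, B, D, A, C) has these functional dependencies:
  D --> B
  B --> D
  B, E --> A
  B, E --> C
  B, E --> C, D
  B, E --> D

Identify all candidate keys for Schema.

No FD produces {E}, so it must be in every candidate key.
Closure of {B, E} is {A, B, C, D, E}, the whole schema; {B, E} is a candidate key.
Closure of {D, E} is {A, B, C, D, E}, the whole schema; {D, E} is a candidate key.
These are minimal and exhaustive — every other superkey contains one of them.

{B, E}, {D, E}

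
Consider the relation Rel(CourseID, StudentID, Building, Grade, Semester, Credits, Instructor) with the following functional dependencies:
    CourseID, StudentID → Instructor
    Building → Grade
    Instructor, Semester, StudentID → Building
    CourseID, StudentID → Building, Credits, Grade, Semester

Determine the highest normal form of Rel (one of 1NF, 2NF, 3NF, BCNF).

Candidate key: {CourseID, StudentID}. Prime attributes: {CourseID, StudentID}.
Building → Grade breaks BCNF: {Building}⁺ = {Building, Grade}, so {Building} is not a superkey.
Building → Grade has non-prime {Grade} on the right and a non-superkey on the left, so 3NF fails.
No proper subset of a key has a non-prime attribute in its closure, so there is no partial dependency; 2NF holds.

2NF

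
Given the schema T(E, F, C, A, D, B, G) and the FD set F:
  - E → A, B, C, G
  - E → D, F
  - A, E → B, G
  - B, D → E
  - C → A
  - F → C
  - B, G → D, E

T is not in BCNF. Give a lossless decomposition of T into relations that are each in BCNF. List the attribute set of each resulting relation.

Candidate keys of the original relation: {B, D}, {B, G}, {E}.
{A, B, C, D, E, F, G}: {C} determines {A, C} here but is not a superkey — split on C → A, giving {A, C} and {B, C, D, E, F, G}.
{A, C}: every determinant is a superkey — BCNF.
{B, C, D, E, F, G}: {F} determines {C, F} here but is not a superkey — split on F → C, giving {C, F} and {B, D, E, F, G}.
{C, F}: every determinant is a superkey — BCNF.
{B, D, E, F, G}: every determinant is a superkey — BCNF.

{A, C}; {B, D, E, F, G}; {C, F}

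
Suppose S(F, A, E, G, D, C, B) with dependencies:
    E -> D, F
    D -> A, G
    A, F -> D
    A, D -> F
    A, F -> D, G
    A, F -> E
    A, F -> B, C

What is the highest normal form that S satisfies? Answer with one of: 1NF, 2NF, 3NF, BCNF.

Candidate keys: {A, F}, {D}, {E}. Prime attributes: {A, D, E, F}.
The left-hand side of every FD is a superkey, so BCNF is satisfied.

BCNF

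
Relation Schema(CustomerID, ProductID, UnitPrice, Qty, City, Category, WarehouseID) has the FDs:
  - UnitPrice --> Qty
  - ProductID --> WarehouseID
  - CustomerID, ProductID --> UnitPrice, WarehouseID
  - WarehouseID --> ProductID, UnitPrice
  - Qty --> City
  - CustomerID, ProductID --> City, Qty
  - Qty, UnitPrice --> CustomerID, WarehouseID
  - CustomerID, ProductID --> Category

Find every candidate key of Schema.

{ProductID}, {UnitPrice}, {WarehouseID}

{ProductID}⁺ = {Category, City, CustomerID, ProductID, Qty, UnitPrice, WarehouseID}, which is every attribute, so {ProductID} is a candidate key.
{UnitPrice}⁺ = {Category, City, CustomerID, ProductID, Qty, UnitPrice, WarehouseID}, which is every attribute, so {UnitPrice} is a candidate key.
{WarehouseID}⁺ = {Category, City, CustomerID, ProductID, Qty, UnitPrice, WarehouseID}, which is every attribute, so {WarehouseID} is a candidate key.
No proper subset of any of these is a key, and no other minimal superkey exists.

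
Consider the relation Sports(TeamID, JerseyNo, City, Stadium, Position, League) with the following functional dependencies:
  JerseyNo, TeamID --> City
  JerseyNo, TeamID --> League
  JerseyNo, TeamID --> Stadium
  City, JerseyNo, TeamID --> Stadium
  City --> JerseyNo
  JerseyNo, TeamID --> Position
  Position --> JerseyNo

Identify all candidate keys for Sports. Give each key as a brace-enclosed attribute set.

Attributes never on any right-hand side: {TeamID} — every candidate key must contain it.
{City, TeamID} is a candidate key since {City, TeamID}⁺ = {City, JerseyNo, League, Position, Stadium, TeamID} covers every attribute.
{JerseyNo, TeamID} is a candidate key since {JerseyNo, TeamID}⁺ = {City, JerseyNo, League, Position, Stadium, TeamID} covers every attribute.
{Position, TeamID} is a candidate key since {Position, TeamID}⁺ = {City, JerseyNo, League, Position, Stadium, TeamID} covers every attribute.
No proper subset of any of these is a key, and no other minimal superkey exists.

{City, TeamID}, {JerseyNo, TeamID}, {Position, TeamID}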